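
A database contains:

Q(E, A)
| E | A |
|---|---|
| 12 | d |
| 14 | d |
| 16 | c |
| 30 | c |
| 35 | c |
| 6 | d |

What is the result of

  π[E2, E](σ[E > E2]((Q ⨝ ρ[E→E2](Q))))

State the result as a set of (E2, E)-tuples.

ρ[E→E2]: schema becomes (E2, A); tuples unchanged.
Joining Q and ρ[E→E2](Q) on A yields {(12, d, 12), (12, d, 14), (12, d, 6), (14, d, 12), (14, d, 14), (14, d, 6), (16, c, 16), (16, c, 30), (16, c, 35), (30, c, 16), (30, c, 30), (30, c, 35), (35, c, 16), (35, c, 30), (35, c, 35), (6, d, 12), (6, d, 14), (6, d, 6)}.
Selection E > E2: {(12, d, 6), (14, d, 12), (14, d, 6), (30, c, 16), (35, c, 16), (35, c, 30)}
π[E2, E]: project onto (E2, E) → {(12, 14), (16, 30), (16, 35), (30, 35), (6, 12), (6, 14)}

{(12, 14), (16, 30), (16, 35), (30, 35), (6, 12), (6, 14)}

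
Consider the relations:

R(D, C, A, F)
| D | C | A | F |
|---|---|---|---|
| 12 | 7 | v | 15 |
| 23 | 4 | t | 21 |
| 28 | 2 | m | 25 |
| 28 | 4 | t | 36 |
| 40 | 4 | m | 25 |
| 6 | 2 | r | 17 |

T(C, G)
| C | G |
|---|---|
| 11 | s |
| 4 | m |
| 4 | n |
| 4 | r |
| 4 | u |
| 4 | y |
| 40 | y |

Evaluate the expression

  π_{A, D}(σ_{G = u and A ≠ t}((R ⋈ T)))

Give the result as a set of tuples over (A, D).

Natural join on C: {(23, 4, t, 21, m), (23, 4, t, 21, n), (23, 4, t, 21, r), (23, 4, t, 21, u), (23, 4, t, 21, y), (28, 4, t, 36, m), (28, 4, t, 36, n), (28, 4, t, 36, r), (28, 4, t, 36, u), (28, 4, t, 36, y), (40, 4, m, 25, m), (40, 4, m, 25, n), (40, 4, m, 25, r), (40, 4, m, 25, u), (40, 4, m, 25, y)}
Filtering on G = u and A ≠ t leaves {(40, 4, m, 25, u)}.
Projecting to A, D: {(m, 40)}

{(m, 40)}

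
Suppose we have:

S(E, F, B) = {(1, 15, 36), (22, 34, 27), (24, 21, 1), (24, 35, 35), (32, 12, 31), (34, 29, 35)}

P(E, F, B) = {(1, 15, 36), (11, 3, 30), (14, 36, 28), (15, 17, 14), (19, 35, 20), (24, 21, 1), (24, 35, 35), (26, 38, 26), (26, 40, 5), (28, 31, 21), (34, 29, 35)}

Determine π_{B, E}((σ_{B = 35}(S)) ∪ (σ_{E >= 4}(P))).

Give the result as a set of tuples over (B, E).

{(1, 24), (14, 15), (20, 19), (21, 28), (26, 26), (28, 14), (30, 11), (35, 24), (35, 34), (5, 26)}

Filtering on B = 35 leaves {(24, 35, 35), (34, 29, 35)}.
Filtering on E >= 4 leaves {(11, 3, 30), (14, 36, 28), (15, 17, 14), (19, 35, 20), (24, 21, 1), (24, 35, 35), (26, 38, 26), (26, 40, 5), (28, 31, 21), (34, 29, 35)}.
Set union of the two operands is {(11, 3, 30), (14, 36, 28), (15, 17, 14), (19, 35, 20), (24, 21, 1), (24, 35, 35), (26, 38, 26), (26, 40, 5), (28, 31, 21), (34, 29, 35)}.
π[B, E]: project onto (B, E) → {(1, 24), (14, 15), (20, 19), (21, 28), (26, 26), (28, 14), (30, 11), (35, 24), (35, 34), (5, 26)}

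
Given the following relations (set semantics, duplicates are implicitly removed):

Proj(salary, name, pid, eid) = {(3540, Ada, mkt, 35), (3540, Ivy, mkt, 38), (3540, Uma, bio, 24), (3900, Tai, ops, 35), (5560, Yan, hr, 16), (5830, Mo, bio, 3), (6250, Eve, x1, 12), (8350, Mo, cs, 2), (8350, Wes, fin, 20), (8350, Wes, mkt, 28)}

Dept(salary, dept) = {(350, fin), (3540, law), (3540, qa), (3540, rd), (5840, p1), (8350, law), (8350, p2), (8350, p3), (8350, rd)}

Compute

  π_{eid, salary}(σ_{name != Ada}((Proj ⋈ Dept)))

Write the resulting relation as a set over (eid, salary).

{(2, 8350), (20, 8350), (24, 3540), (28, 8350), (38, 3540)}

Joining Proj and Dept on salary yields {(3540, Ada, mkt, 35, law), (3540, Ada, mkt, 35, qa), (3540, Ada, mkt, 35, rd), (3540, Ivy, mkt, 38, law), (3540, Ivy, mkt, 38, qa), (3540, Ivy, mkt, 38, rd), (3540, Uma, bio, 24, law), (3540, Uma, bio, 24, qa), (3540, Uma, bio, 24, rd), (8350, Mo, cs, 2, law), (8350, Mo, cs, 2, p2), (8350, Mo, cs, 2, p3), (8350, Mo, cs, 2, rd), (8350, Wes, fin, 20, law), (8350, Wes, fin, 20, p2), (8350, Wes, fin, 20, p3), (8350, Wes, fin, 20, rd), (8350, Wes, mkt, 28, law), (8350, Wes, mkt, 28, p2), (8350, Wes, mkt, 28, p3), (8350, Wes, mkt, 28, rd)}.
Apply σ_{name != Ada}; surviving tuples: {(3540, Ivy, mkt, 38, law), (3540, Ivy, mkt, 38, qa), (3540, Ivy, mkt, 38, rd), (3540, Uma, bio, 24, law), (3540, Uma, bio, 24, qa), (3540, Uma, bio, 24, rd), (8350, Mo, cs, 2, law), (8350, Mo, cs, 2, p2), (8350, Mo, cs, 2, p3), (8350, Mo, cs, 2, rd), (8350, Wes, fin, 20, law), (8350, Wes, fin, 20, p2), (8350, Wes, fin, 20, p3), (8350, Wes, fin, 20, rd), (8350, Wes, mkt, 28, law), (8350, Wes, mkt, 28, p2), (8350, Wes, mkt, 28, p3), (8350, Wes, mkt, 28, rd)}
Keep only column(s) eid, salary (13 duplicate(s) eliminated): {(2, 8350), (20, 8350), (24, 3540), (28, 8350), (38, 3540)}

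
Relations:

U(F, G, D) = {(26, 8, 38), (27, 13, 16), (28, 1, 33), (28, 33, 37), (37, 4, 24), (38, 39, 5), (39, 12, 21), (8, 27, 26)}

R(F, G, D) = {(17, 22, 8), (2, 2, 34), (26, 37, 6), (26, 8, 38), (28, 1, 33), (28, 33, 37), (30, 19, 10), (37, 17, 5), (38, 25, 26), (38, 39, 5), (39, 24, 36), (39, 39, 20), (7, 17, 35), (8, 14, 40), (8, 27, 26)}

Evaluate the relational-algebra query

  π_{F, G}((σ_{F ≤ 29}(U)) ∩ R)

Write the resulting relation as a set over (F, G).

Apply σ_{F ≤ 29}; surviving tuples: {(26, 8, 38), (27, 13, 16), (28, 1, 33), (28, 33, 37), (8, 27, 26)}
Intersection: {(26, 8, 38), (27, 13, 16), (28, 1, 33), (28, 33, 37), (8, 27, 26)} with {(17, 22, 8), (2, 2, 34), (26, 37, 6), (26, 8, 38), (28, 1, 33), (28, 33, 37), (30, 19, 10), (37, 17, 5), (38, 25, 26), (38, 39, 5), (39, 24, 36), (39, 39, 20), (7, 17, 35), (8, 14, 40), (8, 27, 26)} → {(26, 8, 38), (28, 1, 33), (28, 33, 37), (8, 27, 26)}
π[F, G]: project onto (F, G) → {(26, 8), (28, 1), (28, 33), (8, 27)}

{(26, 8), (28, 1), (28, 33), (8, 27)}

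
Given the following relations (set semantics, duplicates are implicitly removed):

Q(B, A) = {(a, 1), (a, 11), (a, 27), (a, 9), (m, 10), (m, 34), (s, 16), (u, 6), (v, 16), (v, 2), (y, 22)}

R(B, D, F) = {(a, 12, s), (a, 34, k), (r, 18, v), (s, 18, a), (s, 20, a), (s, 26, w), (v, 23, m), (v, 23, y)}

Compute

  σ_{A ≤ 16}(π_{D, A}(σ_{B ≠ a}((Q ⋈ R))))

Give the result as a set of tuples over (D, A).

{(18, 16), (20, 16), (23, 16), (23, 2), (26, 16)}

Natural join on B: {(a, 1, 12, s), (a, 1, 34, k), (a, 11, 12, s), (a, 11, 34, k), (a, 27, 12, s), (a, 27, 34, k), (a, 9, 12, s), (a, 9, 34, k), (s, 16, 18, a), (s, 16, 20, a), (s, 16, 26, w), (v, 16, 23, m), (v, 16, 23, y), (v, 2, 23, m), (v, 2, 23, y)}
Filtering on B ≠ a leaves {(s, 16, 18, a), (s, 16, 20, a), (s, 16, 26, w), (v, 16, 23, m), (v, 16, 23, y), (v, 2, 23, m), (v, 2, 23, y)}.
Keep only column(s) D, A (2 duplicate(s) eliminated): {(18, 16), (20, 16), (23, 16), (23, 2), (26, 16)}
Filtering on A ≤ 16 leaves {(18, 16), (20, 16), (23, 16), (23, 2), (26, 16)}.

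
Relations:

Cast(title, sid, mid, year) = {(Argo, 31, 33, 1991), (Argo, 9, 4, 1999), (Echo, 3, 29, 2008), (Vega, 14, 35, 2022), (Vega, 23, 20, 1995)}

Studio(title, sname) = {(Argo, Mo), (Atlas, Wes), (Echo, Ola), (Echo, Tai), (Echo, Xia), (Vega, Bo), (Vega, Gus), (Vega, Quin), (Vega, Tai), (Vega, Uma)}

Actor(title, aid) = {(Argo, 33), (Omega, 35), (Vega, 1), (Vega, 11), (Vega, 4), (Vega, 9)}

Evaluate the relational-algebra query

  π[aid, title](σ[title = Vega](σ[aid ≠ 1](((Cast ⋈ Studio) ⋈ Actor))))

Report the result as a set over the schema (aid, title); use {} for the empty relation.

{(11, Vega), (4, Vega), (9, Vega)}

Natural join on title: {(Argo, 31, 33, 1991, Mo), (Argo, 9, 4, 1999, Mo), (Echo, 3, 29, 2008, Ola), (Echo, 3, 29, 2008, Tai), (Echo, 3, 29, 2008, Xia), (Vega, 14, 35, 2022, Bo), (Vega, 14, 35, 2022, Gus), (Vega, 14, 35, 2022, Quin), (Vega, 14, 35, 2022, Tai), (Vega, 14, 35, 2022, Uma), (Vega, 23, 20, 1995, Bo), (Vega, 23, 20, 1995, Gus), (Vega, 23, 20, 1995, Quin), (Vega, 23, 20, 1995, Tai), (Vega, 23, 20, 1995, Uma)}
Natural join on title: {(Argo, 31, 33, 1991, Mo, 33), (Argo, 9, 4, 1999, Mo, 33), (Vega, 14, 35, 2022, Bo, 1), (Vega, 14, 35, 2022, Bo, 11), (Vega, 14, 35, 2022, Bo, 4), (Vega, 14, 35, 2022, Bo, 9), (Vega, 14, 35, 2022, Gus, 1), (Vega, 14, 35, 2022, Gus, 11), (Vega, 14, 35, 2022, Gus, 4), (Vega, 14, 35, 2022, Gus, 9), (Vega, 14, 35, 2022, Quin, 1), (Vega, 14, 35, 2022, Quin, 11), (Vega, 14, 35, 2022, Quin, 4), (Vega, 14, 35, 2022, Quin, 9), (Vega, 14, 35, 2022, Tai, 1), (Vega, 14, 35, 2022, Tai, 11), (Vega, 14, 35, 2022, Tai, 4), (Vega, 14, 35, 2022, Tai, 9), (Vega, 14, 35, 2022, Uma, 1), (Vega, 14, 35, 2022, Uma, 11), (Vega, 14, 35, 2022, Uma, 4), (Vega, 14, 35, 2022, Uma, 9), (Vega, 23, 20, 1995, Bo, 1), (Vega, 23, 20, 1995, Bo, 11), (Vega, 23, 20, 1995, Bo, 4), (Vega, 23, 20, 1995, Bo, 9), (Vega, 23, 20, 1995, Gus, 1), (Vega, 23, 20, 1995, Gus, 11), (Vega, 23, 20, 1995, Gus, 4), (Vega, 23, 20, 1995, Gus, 9), (Vega, 23, 20, 1995, Quin, 1), (Vega, 23, 20, 1995, Quin, 11), (Vega, 23, 20, 1995, Quin, 4), (Vega, 23, 20, 1995, Quin, 9), (Vega, 23, 20, 1995, Tai, 1), (Vega, 23, 20, 1995, Tai, 11), (Vega, 23, 20, 1995, Tai, 4), (Vega, 23, 20, 1995, Tai, 9), (Vega, 23, 20, 1995, Uma, 1), (Vega, 23, 20, 1995, Uma, 11), (Vega, 23, 20, 1995, Uma, 4), (Vega, 23, 20, 1995, Uma, 9)}
Selection aid ≠ 1: {(Argo, 31, 33, 1991, Mo, 33), (Argo, 9, 4, 1999, Mo, 33), (Vega, 14, 35, 2022, Bo, 11), (Vega, 14, 35, 2022, Bo, 4), (Vega, 14, 35, 2022, Bo, 9), (Vega, 14, 35, 2022, Gus, 11), (Vega, 14, 35, 2022, Gus, 4), (Vega, 14, 35, 2022, Gus, 9), (Vega, 14, 35, 2022, Quin, 11), (Vega, 14, 35, 2022, Quin, 4), (Vega, 14, 35, 2022, Quin, 9), (Vega, 14, 35, 2022, Tai, 11), (Vega, 14, 35, 2022, Tai, 4), (Vega, 14, 35, 2022, Tai, 9), (Vega, 14, 35, 2022, Uma, 11), (Vega, 14, 35, 2022, Uma, 4), (Vega, 14, 35, 2022, Uma, 9), (Vega, 23, 20, 1995, Bo, 11), (Vega, 23, 20, 1995, Bo, 4), (Vega, 23, 20, 1995, Bo, 9), (Vega, 23, 20, 1995, Gus, 11), (Vega, 23, 20, 1995, Gus, 4), (Vega, 23, 20, 1995, Gus, 9), (Vega, 23, 20, 1995, Quin, 11), (Vega, 23, 20, 1995, Quin, 4), (Vega, 23, 20, 1995, Quin, 9), (Vega, 23, 20, 1995, Tai, 11), (Vega, 23, 20, 1995, Tai, 4), (Vega, 23, 20, 1995, Tai, 9), (Vega, 23, 20, 1995, Uma, 11), (Vega, 23, 20, 1995, Uma, 4), (Vega, 23, 20, 1995, Uma, 9)}
Selection title = Vega: {(Vega, 14, 35, 2022, Bo, 11), (Vega, 14, 35, 2022, Bo, 4), (Vega, 14, 35, 2022, Bo, 9), (Vega, 14, 35, 2022, Gus, 11), (Vega, 14, 35, 2022, Gus, 4), (Vega, 14, 35, 2022, Gus, 9), (Vega, 14, 35, 2022, Quin, 11), (Vega, 14, 35, 2022, Quin, 4), (Vega, 14, 35, 2022, Quin, 9), (Vega, 14, 35, 2022, Tai, 11), (Vega, 14, 35, 2022, Tai, 4), (Vega, 14, 35, 2022, Tai, 9), (Vega, 14, 35, 2022, Uma, 11), (Vega, 14, 35, 2022, Uma, 4), (Vega, 14, 35, 2022, Uma, 9), (Vega, 23, 20, 1995, Bo, 11), (Vega, 23, 20, 1995, Bo, 4), (Vega, 23, 20, 1995, Bo, 9), (Vega, 23, 20, 1995, Gus, 11), (Vega, 23, 20, 1995, Gus, 4), (Vega, 23, 20, 1995, Gus, 9), (Vega, 23, 20, 1995, Quin, 11), (Vega, 23, 20, 1995, Quin, 4), (Vega, 23, 20, 1995, Quin, 9), (Vega, 23, 20, 1995, Tai, 11), (Vega, 23, 20, 1995, Tai, 4), (Vega, 23, 20, 1995, Tai, 9), (Vega, 23, 20, 1995, Uma, 11), (Vega, 23, 20, 1995, Uma, 4), (Vega, 23, 20, 1995, Uma, 9)}
π[aid, title]: project onto (aid, title) (27 duplicate(s) eliminated) → {(11, Vega), (4, Vega), (9, Vega)}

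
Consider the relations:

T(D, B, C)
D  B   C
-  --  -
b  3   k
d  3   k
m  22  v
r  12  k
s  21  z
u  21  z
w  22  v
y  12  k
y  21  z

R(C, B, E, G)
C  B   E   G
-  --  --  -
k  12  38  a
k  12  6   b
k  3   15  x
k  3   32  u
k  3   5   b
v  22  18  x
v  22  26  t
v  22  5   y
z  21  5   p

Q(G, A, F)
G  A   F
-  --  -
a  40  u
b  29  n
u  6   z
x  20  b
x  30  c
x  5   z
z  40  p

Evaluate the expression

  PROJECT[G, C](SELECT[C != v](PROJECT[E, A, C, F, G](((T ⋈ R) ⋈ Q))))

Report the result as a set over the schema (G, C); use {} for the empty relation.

T ⋈ R (natural join on B, C): {(b, 3, k, 15, x), (b, 3, k, 32, u), (b, 3, k, 5, b), (d, 3, k, 15, x), (d, 3, k, 32, u), (d, 3, k, 5, b), (m, 22, v, 18, x), (m, 22, v, 26, t), (m, 22, v, 5, y), (r, 12, k, 38, a), (r, 12, k, 6, b), (s, 21, z, 5, p), (u, 21, z, 5, p), (w, 22, v, 18, x), (w, 22, v, 26, t), (w, 22, v, 5, y), (y, 12, k, 38, a), (y, 12, k, 6, b), (y, 21, z, 5, p)}
(T ⋈ R) ⋈ Q (natural join on G): {(b, 3, k, 15, x, 20, b), (b, 3, k, 15, x, 30, c), (b, 3, k, 15, x, 5, z), (b, 3, k, 32, u, 6, z), (b, 3, k, 5, b, 29, n), (d, 3, k, 15, x, 20, b), (d, 3, k, 15, x, 30, c), (d, 3, k, 15, x, 5, z), (d, 3, k, 32, u, 6, z), (d, 3, k, 5, b, 29, n), (m, 22, v, 18, x, 20, b), (m, 22, v, 18, x, 30, c), (m, 22, v, 18, x, 5, z), (r, 12, k, 38, a, 40, u), (r, 12, k, 6, b, 29, n), (w, 22, v, 18, x, 20, b), (w, 22, v, 18, x, 30, c), (w, 22, v, 18, x, 5, z), (y, 12, k, 38, a, 40, u), (y, 12, k, 6, b, 29, n)}
Projecting to E, A, C, F, G (10 duplicate(s) eliminated): {(15, 20, k, b, x), (15, 30, k, c, x), (15, 5, k, z, x), (18, 20, v, b, x), (18, 30, v, c, x), (18, 5, v, z, x), (32, 6, k, z, u), (38, 40, k, u, a), (5, 29, k, n, b), (6, 29, k, n, b)}
σ[C != v]: keep tuples satisfying C != v → {(15, 20, k, b, x), (15, 30, k, c, x), (15, 5, k, z, x), (32, 6, k, z, u), (38, 40, k, u, a), (5, 29, k, n, b), (6, 29, k, n, b)}
Projecting to G, C (3 duplicate(s) eliminated): {(a, k), (b, k), (u, k), (x, k)}

{(a, k), (b, k), (u, k), (x, k)}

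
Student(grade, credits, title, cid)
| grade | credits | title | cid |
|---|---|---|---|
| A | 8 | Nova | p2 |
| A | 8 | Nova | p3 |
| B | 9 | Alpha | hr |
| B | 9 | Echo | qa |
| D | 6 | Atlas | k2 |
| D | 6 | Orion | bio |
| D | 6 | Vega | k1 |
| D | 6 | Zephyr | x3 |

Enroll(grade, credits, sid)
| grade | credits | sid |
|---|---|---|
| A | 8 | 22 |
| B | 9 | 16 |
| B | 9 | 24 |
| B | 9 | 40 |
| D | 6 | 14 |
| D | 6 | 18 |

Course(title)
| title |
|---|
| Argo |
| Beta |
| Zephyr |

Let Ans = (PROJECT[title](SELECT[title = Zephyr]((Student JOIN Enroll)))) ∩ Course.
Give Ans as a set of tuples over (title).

Joining Student and Enroll on grade, credits yields {(A, 8, Nova, p2, 22), (A, 8, Nova, p3, 22), (B, 9, Alpha, hr, 16), (B, 9, Alpha, hr, 24), (B, 9, Alpha, hr, 40), (B, 9, Echo, qa, 16), (B, 9, Echo, qa, 24), (B, 9, Echo, qa, 40), (D, 6, Atlas, k2, 14), (D, 6, Atlas, k2, 18), (D, 6, Orion, bio, 14), (D, 6, Orion, bio, 18), (D, 6, Vega, k1, 14), (D, 6, Vega, k1, 18), (D, 6, Zephyr, x3, 14), (D, 6, Zephyr, x3, 18)}.
Filtering on title = Zephyr leaves {(D, 6, Zephyr, x3, 14), (D, 6, Zephyr, x3, 18)}.
π[title]: project onto (title) (1 duplicate(s) eliminated) → {Zephyr}
Intersection: {Zephyr} with {Argo, Beta, Zephyr} → {Zephyr}

{Zephyr}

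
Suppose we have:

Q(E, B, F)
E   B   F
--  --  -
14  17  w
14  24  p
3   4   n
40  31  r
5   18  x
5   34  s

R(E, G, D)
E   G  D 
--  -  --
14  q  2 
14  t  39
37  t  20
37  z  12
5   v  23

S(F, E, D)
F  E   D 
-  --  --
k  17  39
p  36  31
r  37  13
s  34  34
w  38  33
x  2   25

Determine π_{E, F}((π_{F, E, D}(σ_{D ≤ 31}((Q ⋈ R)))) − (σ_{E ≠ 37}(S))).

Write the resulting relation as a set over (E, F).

{(14, p), (14, w), (5, s), (5, x)}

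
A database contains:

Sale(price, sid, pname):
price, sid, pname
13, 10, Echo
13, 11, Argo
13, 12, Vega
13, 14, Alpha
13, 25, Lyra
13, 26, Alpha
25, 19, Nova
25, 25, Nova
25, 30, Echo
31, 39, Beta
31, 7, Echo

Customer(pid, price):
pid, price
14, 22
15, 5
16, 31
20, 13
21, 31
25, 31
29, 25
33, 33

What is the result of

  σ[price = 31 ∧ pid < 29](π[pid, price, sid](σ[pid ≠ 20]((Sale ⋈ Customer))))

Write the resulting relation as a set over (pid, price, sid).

{(16, 31, 39), (16, 31, 7), (21, 31, 39), (21, 31, 7), (25, 31, 39), (25, 31, 7)}

Sale ⋈ Customer (natural join on price): {(13, 10, Echo, 20), (13, 11, Argo, 20), (13, 12, Vega, 20), (13, 14, Alpha, 20), (13, 25, Lyra, 20), (13, 26, Alpha, 20), (25, 19, Nova, 29), (25, 25, Nova, 29), (25, 30, Echo, 29), (31, 39, Beta, 16), (31, 39, Beta, 21), (31, 39, Beta, 25), (31, 7, Echo, 16), (31, 7, Echo, 21), (31, 7, Echo, 25)}
Filtering on pid ≠ 20 leaves {(25, 19, Nova, 29), (25, 25, Nova, 29), (25, 30, Echo, 29), (31, 39, Beta, 16), (31, 39, Beta, 21), (31, 39, Beta, 25), (31, 7, Echo, 16), (31, 7, Echo, 21), (31, 7, Echo, 25)}.
π_{pid, price, sid} gives {(16, 31, 39), (16, 31, 7), (21, 31, 39), (21, 31, 7), (25, 31, 39), (25, 31, 7), (29, 25, 19), (29, 25, 25), (29, 25, 30)}.
Filtering on price = 31 ∧ pid < 29 leaves {(16, 31, 39), (16, 31, 7), (21, 31, 39), (21, 31, 7), (25, 31, 39), (25, 31, 7)}.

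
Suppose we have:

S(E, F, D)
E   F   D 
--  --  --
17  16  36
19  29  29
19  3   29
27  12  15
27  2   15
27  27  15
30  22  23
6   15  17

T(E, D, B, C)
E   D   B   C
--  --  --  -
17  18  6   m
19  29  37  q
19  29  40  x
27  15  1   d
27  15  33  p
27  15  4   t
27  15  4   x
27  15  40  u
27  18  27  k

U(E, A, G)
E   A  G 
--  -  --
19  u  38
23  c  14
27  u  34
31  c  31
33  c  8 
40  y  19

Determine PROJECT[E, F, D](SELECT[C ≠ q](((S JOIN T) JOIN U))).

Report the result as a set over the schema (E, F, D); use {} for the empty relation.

{(19, 29, 29), (19, 3, 29), (27, 12, 15), (27, 2, 15), (27, 27, 15)}

S ⋈ T (natural join on E, D): {(19, 29, 29, 37, q), (19, 29, 29, 40, x), (19, 3, 29, 37, q), (19, 3, 29, 40, x), (27, 12, 15, 1, d), (27, 12, 15, 33, p), (27, 12, 15, 4, t), (27, 12, 15, 4, x), (27, 12, 15, 40, u), (27, 2, 15, 1, d), (27, 2, 15, 33, p), (27, 2, 15, 4, t), (27, 2, 15, 4, x), (27, 2, 15, 40, u), (27, 27, 15, 1, d), (27, 27, 15, 33, p), (27, 27, 15, 4, t), (27, 27, 15, 4, x), (27, 27, 15, 40, u)}
(S JOIN T) ⋈ U (natural join on E): {(19, 29, 29, 37, q, u, 38), (19, 29, 29, 40, x, u, 38), (19, 3, 29, 37, q, u, 38), (19, 3, 29, 40, x, u, 38), (27, 12, 15, 1, d, u, 34), (27, 12, 15, 33, p, u, 34), (27, 12, 15, 4, t, u, 34), (27, 12, 15, 4, x, u, 34), (27, 12, 15, 40, u, u, 34), (27, 2, 15, 1, d, u, 34), (27, 2, 15, 33, p, u, 34), (27, 2, 15, 4, t, u, 34), (27, 2, 15, 4, x, u, 34), (27, 2, 15, 40, u, u, 34), (27, 27, 15, 1, d, u, 34), (27, 27, 15, 33, p, u, 34), (27, 27, 15, 4, t, u, 34), (27, 27, 15, 4, x, u, 34), (27, 27, 15, 40, u, u, 34)}
Filtering on C ≠ q leaves {(19, 29, 29, 40, x, u, 38), (19, 3, 29, 40, x, u, 38), (27, 12, 15, 1, d, u, 34), (27, 12, 15, 33, p, u, 34), (27, 12, 15, 4, t, u, 34), (27, 12, 15, 4, x, u, 34), (27, 12, 15, 40, u, u, 34), (27, 2, 15, 1, d, u, 34), (27, 2, 15, 33, p, u, 34), (27, 2, 15, 4, t, u, 34), (27, 2, 15, 4, x, u, 34), (27, 2, 15, 40, u, u, 34), (27, 27, 15, 1, d, u, 34), (27, 27, 15, 33, p, u, 34), (27, 27, 15, 4, t, u, 34), (27, 27, 15, 4, x, u, 34), (27, 27, 15, 40, u, u, 34)}.
π_{E, F, D} gives {(19, 29, 29), (19, 3, 29), (27, 12, 15), (27, 2, 15), (27, 27, 15)} (12 duplicate(s) eliminated).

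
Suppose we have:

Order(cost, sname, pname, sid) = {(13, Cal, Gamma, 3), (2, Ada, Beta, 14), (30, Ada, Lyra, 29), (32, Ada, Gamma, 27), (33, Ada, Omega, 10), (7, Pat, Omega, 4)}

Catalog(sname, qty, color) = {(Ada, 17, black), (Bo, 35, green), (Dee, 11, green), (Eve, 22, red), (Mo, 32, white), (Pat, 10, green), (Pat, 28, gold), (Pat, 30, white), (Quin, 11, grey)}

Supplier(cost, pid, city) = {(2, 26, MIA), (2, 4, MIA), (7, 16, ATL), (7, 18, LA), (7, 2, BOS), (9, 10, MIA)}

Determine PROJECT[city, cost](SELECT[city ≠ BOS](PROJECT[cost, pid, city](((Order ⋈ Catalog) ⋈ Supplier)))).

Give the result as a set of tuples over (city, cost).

Joining Order and Catalog on sname yields {(2, Ada, Beta, 14, 17, black), (30, Ada, Lyra, 29, 17, black), (32, Ada, Gamma, 27, 17, black), (33, Ada, Omega, 10, 17, black), (7, Pat, Omega, 4, 10, green), (7, Pat, Omega, 4, 28, gold), (7, Pat, Omega, 4, 30, white)}.
Joining (Order ⋈ Catalog) and Supplier on cost yields {(2, Ada, Beta, 14, 17, black, 26, MIA), (2, Ada, Beta, 14, 17, black, 4, MIA), (7, Pat, Omega, 4, 10, green, 16, ATL), (7, Pat, Omega, 4, 10, green, 18, LA), (7, Pat, Omega, 4, 10, green, 2, BOS), (7, Pat, Omega, 4, 28, gold, 16, ATL), (7, Pat, Omega, 4, 28, gold, 18, LA), (7, Pat, Omega, 4, 28, gold, 2, BOS), (7, Pat, Omega, 4, 30, white, 16, ATL), (7, Pat, Omega, 4, 30, white, 18, LA), (7, Pat, Omega, 4, 30, white, 2, BOS)}.
Projecting to cost, pid, city (6 duplicate(s) eliminated): {(2, 26, MIA), (2, 4, MIA), (7, 16, ATL), (7, 18, LA), (7, 2, BOS)}
Selection city ≠ BOS: {(2, 26, MIA), (2, 4, MIA), (7, 16, ATL), (7, 18, LA)}
Projecting to city, cost (1 duplicate(s) eliminated): {(ATL, 7), (LA, 7), (MIA, 2)}

{(ATL, 7), (LA, 7), (MIA, 2)}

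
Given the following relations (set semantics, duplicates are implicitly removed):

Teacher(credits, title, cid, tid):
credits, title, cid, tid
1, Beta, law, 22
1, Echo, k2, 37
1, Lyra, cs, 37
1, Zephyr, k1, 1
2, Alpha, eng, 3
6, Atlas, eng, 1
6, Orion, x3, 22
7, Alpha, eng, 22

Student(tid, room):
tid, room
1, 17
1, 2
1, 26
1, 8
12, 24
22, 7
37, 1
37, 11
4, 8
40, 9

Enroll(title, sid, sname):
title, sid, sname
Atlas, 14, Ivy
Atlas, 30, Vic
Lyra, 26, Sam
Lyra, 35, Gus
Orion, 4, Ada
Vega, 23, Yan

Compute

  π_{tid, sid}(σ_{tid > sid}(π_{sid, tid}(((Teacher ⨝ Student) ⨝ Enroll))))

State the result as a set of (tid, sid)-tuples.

{(22, 4), (37, 26), (37, 35)}

Teacher ⋈ Student (natural join on tid): {(1, Beta, law, 22, 7), (1, Echo, k2, 37, 1), (1, Echo, k2, 37, 11), (1, Lyra, cs, 37, 1), (1, Lyra, cs, 37, 11), (1, Zephyr, k1, 1, 17), (1, Zephyr, k1, 1, 2), (1, Zephyr, k1, 1, 26), (1, Zephyr, k1, 1, 8), (6, Atlas, eng, 1, 17), (6, Atlas, eng, 1, 2), (6, Atlas, eng, 1, 26), (6, Atlas, eng, 1, 8), (6, Orion, x3, 22, 7), (7, Alpha, eng, 22, 7)}
(Teacher ⨝ Student) ⋈ Enroll (natural join on title): {(1, Lyra, cs, 37, 1, 26, Sam), (1, Lyra, cs, 37, 1, 35, Gus), (1, Lyra, cs, 37, 11, 26, Sam), (1, Lyra, cs, 37, 11, 35, Gus), (6, Atlas, eng, 1, 17, 14, Ivy), (6, Atlas, eng, 1, 17, 30, Vic), (6, Atlas, eng, 1, 2, 14, Ivy), (6, Atlas, eng, 1, 2, 30, Vic), (6, Atlas, eng, 1, 26, 14, Ivy), (6, Atlas, eng, 1, 26, 30, Vic), (6, Atlas, eng, 1, 8, 14, Ivy), (6, Atlas, eng, 1, 8, 30, Vic), (6, Orion, x3, 22, 7, 4, Ada)}
Keep only column(s) sid, tid (8 duplicate(s) eliminated): {(14, 1), (26, 37), (30, 1), (35, 37), (4, 22)}
Apply σ_{tid > sid}; surviving tuples: {(26, 37), (35, 37), (4, 22)}
Keep only column(s) tid, sid: {(22, 4), (37, 26), (37, 35)}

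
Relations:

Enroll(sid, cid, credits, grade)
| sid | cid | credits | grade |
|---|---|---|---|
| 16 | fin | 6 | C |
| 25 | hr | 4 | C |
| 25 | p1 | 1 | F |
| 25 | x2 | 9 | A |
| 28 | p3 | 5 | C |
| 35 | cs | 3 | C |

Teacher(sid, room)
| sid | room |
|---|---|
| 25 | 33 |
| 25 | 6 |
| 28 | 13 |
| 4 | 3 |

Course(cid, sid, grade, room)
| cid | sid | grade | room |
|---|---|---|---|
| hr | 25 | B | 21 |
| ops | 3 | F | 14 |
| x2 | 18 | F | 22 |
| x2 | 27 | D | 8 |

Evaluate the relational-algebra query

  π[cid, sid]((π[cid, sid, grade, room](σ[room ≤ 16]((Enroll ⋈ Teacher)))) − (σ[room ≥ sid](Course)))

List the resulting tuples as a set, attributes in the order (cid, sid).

Natural join on sid: {(25, hr, 4, C, 33), (25, hr, 4, C, 6), (25, p1, 1, F, 33), (25, p1, 1, F, 6), (25, x2, 9, A, 33), (25, x2, 9, A, 6), (28, p3, 5, C, 13)}
Selection room ≤ 16: {(25, hr, 4, C, 6), (25, p1, 1, F, 6), (25, x2, 9, A, 6), (28, p3, 5, C, 13)}
Keep only column(s) cid, sid, grade, room: {(hr, 25, C, 6), (p1, 25, F, 6), (p3, 28, C, 13), (x2, 25, A, 6)}
Selection room ≥ sid: {(ops, 3, F, 14), (x2, 18, F, 22)}
Difference: {(hr, 25, C, 6), (p1, 25, F, 6), (p3, 28, C, 13), (x2, 25, A, 6)} with {(ops, 3, F, 14), (x2, 18, F, 22)} → {(hr, 25, C, 6), (p1, 25, F, 6), (p3, 28, C, 13), (x2, 25, A, 6)}
Keep only column(s) cid, sid: {(hr, 25), (p1, 25), (p3, 28), (x2, 25)}

{(hr, 25), (p1, 25), (p3, 28), (x2, 25)}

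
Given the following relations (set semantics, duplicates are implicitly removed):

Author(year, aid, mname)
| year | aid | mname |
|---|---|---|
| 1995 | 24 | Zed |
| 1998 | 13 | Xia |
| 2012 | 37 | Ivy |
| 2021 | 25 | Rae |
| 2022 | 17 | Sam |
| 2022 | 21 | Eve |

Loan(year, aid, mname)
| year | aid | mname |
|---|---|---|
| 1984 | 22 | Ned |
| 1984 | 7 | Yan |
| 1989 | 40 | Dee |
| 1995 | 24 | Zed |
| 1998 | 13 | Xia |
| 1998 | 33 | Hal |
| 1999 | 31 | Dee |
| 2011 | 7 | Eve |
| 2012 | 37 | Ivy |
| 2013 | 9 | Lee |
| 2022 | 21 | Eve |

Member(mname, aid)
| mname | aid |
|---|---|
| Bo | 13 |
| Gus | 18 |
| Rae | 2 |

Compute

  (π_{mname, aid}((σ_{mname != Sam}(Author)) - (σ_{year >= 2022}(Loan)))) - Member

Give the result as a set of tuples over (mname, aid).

Apply σ_{mname != Sam}; surviving tuples: {(1995, 24, Zed), (1998, 13, Xia), (2012, 37, Ivy), (2021, 25, Rae), (2022, 21, Eve)}
Apply σ_{year >= 2022}; surviving tuples: {(2022, 21, Eve)}
Difference: {(1995, 24, Zed), (1998, 13, Xia), (2012, 37, Ivy), (2021, 25, Rae), (2022, 21, Eve)} with {(2022, 21, Eve)} → {(1995, 24, Zed), (1998, 13, Xia), (2012, 37, Ivy), (2021, 25, Rae)}
Keep only column(s) mname, aid: {(Ivy, 37), (Rae, 25), (Xia, 13), (Zed, 24)}
Difference: {(Ivy, 37), (Rae, 25), (Xia, 13), (Zed, 24)} with {(Bo, 13), (Gus, 18), (Rae, 2)} → {(Ivy, 37), (Rae, 25), (Xia, 13), (Zed, 24)}

{(Ivy, 37), (Rae, 25), (Xia, 13), (Zed, 24)}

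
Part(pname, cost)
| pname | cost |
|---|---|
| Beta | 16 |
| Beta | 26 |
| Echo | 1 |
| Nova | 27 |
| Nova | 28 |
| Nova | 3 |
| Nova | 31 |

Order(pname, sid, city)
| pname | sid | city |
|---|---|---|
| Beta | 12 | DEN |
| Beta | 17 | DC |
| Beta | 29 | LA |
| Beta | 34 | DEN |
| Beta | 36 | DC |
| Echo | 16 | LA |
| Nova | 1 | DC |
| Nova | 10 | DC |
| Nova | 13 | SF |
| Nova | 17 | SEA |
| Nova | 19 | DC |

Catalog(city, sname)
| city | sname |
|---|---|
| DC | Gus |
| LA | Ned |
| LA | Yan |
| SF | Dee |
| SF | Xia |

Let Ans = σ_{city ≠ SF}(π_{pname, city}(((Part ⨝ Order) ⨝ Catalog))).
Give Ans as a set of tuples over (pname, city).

{(Beta, DC), (Beta, LA), (Echo, LA), (Nova, DC)}

Joining Part and Order on pname yields {(Beta, 16, 12, DEN), (Beta, 16, 17, DC), (Beta, 16, 29, LA), (Beta, 16, 34, DEN), (Beta, 16, 36, DC), (Beta, 26, 12, DEN), (Beta, 26, 17, DC), (Beta, 26, 29, LA), (Beta, 26, 34, DEN), (Beta, 26, 36, DC), (Echo, 1, 16, LA), (Nova, 27, 1, DC), (Nova, 27, 10, DC), (Nova, 27, 13, SF), (Nova, 27, 17, SEA), (Nova, 27, 19, DC), (Nova, 28, 1, DC), (Nova, 28, 10, DC), (Nova, 28, 13, SF), (Nova, 28, 17, SEA), (Nova, 28, 19, DC), (Nova, 3, 1, DC), (Nova, 3, 10, DC), (Nova, 3, 13, SF), (Nova, 3, 17, SEA), (Nova, 3, 19, DC), (Nova, 31, 1, DC), (Nova, 31, 10, DC), (Nova, 31, 13, SF), (Nova, 31, 17, SEA), (Nova, 31, 19, DC)}.
Joining (Part ⨝ Order) and Catalog on city yields {(Beta, 16, 17, DC, Gus), (Beta, 16, 29, LA, Ned), (Beta, 16, 29, LA, Yan), (Beta, 16, 36, DC, Gus), (Beta, 26, 17, DC, Gus), (Beta, 26, 29, LA, Ned), (Beta, 26, 29, LA, Yan), (Beta, 26, 36, DC, Gus), (Echo, 1, 16, LA, Ned), (Echo, 1, 16, LA, Yan), (Nova, 27, 1, DC, Gus), (Nova, 27, 10, DC, Gus), (Nova, 27, 13, SF, Dee), (Nova, 27, 13, SF, Xia), (Nova, 27, 19, DC, Gus), (Nova, 28, 1, DC, Gus), (Nova, 28, 10, DC, Gus), (Nova, 28, 13, SF, Dee), (Nova, 28, 13, SF, Xia), (Nova, 28, 19, DC, Gus), (Nova, 3, 1, DC, Gus), (Nova, 3, 10, DC, Gus), (Nova, 3, 13, SF, Dee), (Nova, 3, 13, SF, Xia), (Nova, 3, 19, DC, Gus), (Nova, 31, 1, DC, Gus), (Nova, 31, 10, DC, Gus), (Nova, 31, 13, SF, Dee), (Nova, 31, 13, SF, Xia), (Nova, 31, 19, DC, Gus)}.
Projecting to pname, city (25 duplicate(s) eliminated): {(Beta, DC), (Beta, LA), (Echo, LA), (Nova, DC), (Nova, SF)}
σ[city ≠ SF]: keep tuples satisfying city ≠ SF → {(Beta, DC), (Beta, LA), (Echo, LA), (Nova, DC)}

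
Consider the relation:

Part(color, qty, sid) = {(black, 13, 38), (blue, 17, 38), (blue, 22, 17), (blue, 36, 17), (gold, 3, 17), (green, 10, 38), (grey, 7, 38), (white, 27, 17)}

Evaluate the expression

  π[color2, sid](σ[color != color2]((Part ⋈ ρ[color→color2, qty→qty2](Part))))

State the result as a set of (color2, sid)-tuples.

{(black, 38), (blue, 17), (blue, 38), (gold, 17), (green, 38), (grey, 38), (white, 17)}

ρ[color→color2, qty→qty2]: schema becomes (color2, qty2, sid); tuples unchanged.
Part ⋈ ρ[color→color2, qty→qty2](Part) (natural join on sid): {(black, 13, 38, black, 13), (black, 13, 38, blue, 17), (black, 13, 38, green, 10), (black, 13, 38, grey, 7), (blue, 17, 38, black, 13), (blue, 17, 38, blue, 17), (blue, 17, 38, green, 10), (blue, 17, 38, grey, 7), (blue, 22, 17, blue, 22), (blue, 22, 17, blue, 36), (blue, 22, 17, gold, 3), (blue, 22, 17, white, 27), (blue, 36, 17, blue, 22), (blue, 36, 17, blue, 36), (blue, 36, 17, gold, 3), (blue, 36, 17, white, 27), (gold, 3, 17, blue, 22), (gold, 3, 17, blue, 36), (gold, 3, 17, gold, 3), (gold, 3, 17, white, 27), (green, 10, 38, black, 13), (green, 10, 38, blue, 17), (green, 10, 38, green, 10), (green, 10, 38, grey, 7), (grey, 7, 38, black, 13), (grey, 7, 38, blue, 17), (grey, 7, 38, green, 10), (grey, 7, 38, grey, 7), (white, 27, 17, blue, 22), (white, 27, 17, blue, 36), (white, 27, 17, gold, 3), (white, 27, 17, white, 27)}
Filtering on color != color2 leaves {(black, 13, 38, blue, 17), (black, 13, 38, green, 10), (black, 13, 38, grey, 7), (blue, 17, 38, black, 13), (blue, 17, 38, green, 10), (blue, 17, 38, grey, 7), (blue, 22, 17, gold, 3), (blue, 22, 17, white, 27), (blue, 36, 17, gold, 3), (blue, 36, 17, white, 27), (gold, 3, 17, blue, 22), (gold, 3, 17, blue, 36), (gold, 3, 17, white, 27), (green, 10, 38, black, 13), (green, 10, 38, blue, 17), (green, 10, 38, grey, 7), (grey, 7, 38, black, 13), (grey, 7, 38, blue, 17), (grey, 7, 38, green, 10), (white, 27, 17, blue, 22), (white, 27, 17, blue, 36), (white, 27, 17, gold, 3)}.
π_{color2, sid} gives {(black, 38), (blue, 17), (blue, 38), (gold, 17), (green, 38), (grey, 38), (white, 17)} (15 duplicate(s) eliminated).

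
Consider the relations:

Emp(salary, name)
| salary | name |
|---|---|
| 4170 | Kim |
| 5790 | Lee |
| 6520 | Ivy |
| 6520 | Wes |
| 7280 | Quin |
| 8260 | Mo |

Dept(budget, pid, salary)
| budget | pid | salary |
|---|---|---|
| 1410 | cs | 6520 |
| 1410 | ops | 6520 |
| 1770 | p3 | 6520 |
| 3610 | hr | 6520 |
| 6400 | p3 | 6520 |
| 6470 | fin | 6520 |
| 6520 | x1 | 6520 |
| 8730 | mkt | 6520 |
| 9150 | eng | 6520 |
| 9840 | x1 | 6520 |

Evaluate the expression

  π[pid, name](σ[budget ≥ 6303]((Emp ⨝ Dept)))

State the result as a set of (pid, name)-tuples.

Joining Emp and Dept on salary yields {(6520, Ivy, 1410, cs), (6520, Ivy, 1410, ops), (6520, Ivy, 1770, p3), (6520, Ivy, 3610, hr), (6520, Ivy, 6400, p3), (6520, Ivy, 6470, fin), (6520, Ivy, 6520, x1), (6520, Ivy, 8730, mkt), (6520, Ivy, 9150, eng), (6520, Ivy, 9840, x1), (6520, Wes, 1410, cs), (6520, Wes, 1410, ops), (6520, Wes, 1770, p3), (6520, Wes, 3610, hr), (6520, Wes, 6400, p3), (6520, Wes, 6470, fin), (6520, Wes, 6520, x1), (6520, Wes, 8730, mkt), (6520, Wes, 9150, eng), (6520, Wes, 9840, x1)}.
Filtering on budget ≥ 6303 leaves {(6520, Ivy, 6400, p3), (6520, Ivy, 6470, fin), (6520, Ivy, 6520, x1), (6520, Ivy, 8730, mkt), (6520, Ivy, 9150, eng), (6520, Ivy, 9840, x1), (6520, Wes, 6400, p3), (6520, Wes, 6470, fin), (6520, Wes, 6520, x1), (6520, Wes, 8730, mkt), (6520, Wes, 9150, eng), (6520, Wes, 9840, x1)}.
Projecting to pid, name (2 duplicate(s) eliminated): {(eng, Ivy), (eng, Wes), (fin, Ivy), (fin, Wes), (mkt, Ivy), (mkt, Wes), (p3, Ivy), (p3, Wes), (x1, Ivy), (x1, Wes)}

{(eng, Ivy), (eng, Wes), (fin, Ivy), (fin, Wes), (mkt, Ivy), (mkt, Wes), (p3, Ivy), (p3, Wes), (x1, Ivy), (x1, Wes)}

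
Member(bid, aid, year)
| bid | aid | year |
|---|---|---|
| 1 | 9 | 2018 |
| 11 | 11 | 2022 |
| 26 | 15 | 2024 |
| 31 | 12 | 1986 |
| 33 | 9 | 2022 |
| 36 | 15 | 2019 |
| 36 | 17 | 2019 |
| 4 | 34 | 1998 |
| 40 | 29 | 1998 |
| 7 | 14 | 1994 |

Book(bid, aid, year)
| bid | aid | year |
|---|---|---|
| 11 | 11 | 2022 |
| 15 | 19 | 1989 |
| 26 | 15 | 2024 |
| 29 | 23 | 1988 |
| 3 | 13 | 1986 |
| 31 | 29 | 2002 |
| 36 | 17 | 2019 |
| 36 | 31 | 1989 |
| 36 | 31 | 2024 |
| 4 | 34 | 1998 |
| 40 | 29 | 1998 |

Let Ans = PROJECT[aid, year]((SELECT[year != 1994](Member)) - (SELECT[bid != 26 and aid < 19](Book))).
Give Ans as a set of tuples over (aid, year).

{(12, 1986), (15, 2019), (15, 2024), (29, 1998), (34, 1998), (9, 2018), (9, 2022)}

Filtering on year != 1994 leaves {(1, 9, 2018), (11, 11, 2022), (26, 15, 2024), (31, 12, 1986), (33, 9, 2022), (36, 15, 2019), (36, 17, 2019), (4, 34, 1998), (40, 29, 1998)}.
Filtering on bid != 26 and aid < 19 leaves {(11, 11, 2022), (3, 13, 1986), (36, 17, 2019)}.
Taking the difference: {(1, 9, 2018), (26, 15, 2024), (31, 12, 1986), (33, 9, 2022), (36, 15, 2019), (4, 34, 1998), (40, 29, 1998)}
Keep only column(s) aid, year: {(12, 1986), (15, 2019), (15, 2024), (29, 1998), (34, 1998), (9, 2018), (9, 2022)}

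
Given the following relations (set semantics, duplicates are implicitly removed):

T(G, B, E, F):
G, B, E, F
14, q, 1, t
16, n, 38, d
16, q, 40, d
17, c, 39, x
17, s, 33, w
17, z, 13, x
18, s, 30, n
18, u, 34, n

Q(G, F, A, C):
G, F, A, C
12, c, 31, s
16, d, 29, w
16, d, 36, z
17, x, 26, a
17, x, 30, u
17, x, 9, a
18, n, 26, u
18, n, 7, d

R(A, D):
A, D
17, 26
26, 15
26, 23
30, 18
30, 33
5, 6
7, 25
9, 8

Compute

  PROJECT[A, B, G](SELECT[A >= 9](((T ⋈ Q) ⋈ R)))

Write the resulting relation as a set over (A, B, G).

{(26, c, 17), (26, s, 18), (26, u, 18), (26, z, 17), (30, c, 17), (30, z, 17), (9, c, 17), (9, z, 17)}

Joining T and Q on G, F yields {(16, n, 38, d, 29, w), (16, n, 38, d, 36, z), (16, q, 40, d, 29, w), (16, q, 40, d, 36, z), (17, c, 39, x, 26, a), (17, c, 39, x, 30, u), (17, c, 39, x, 9, a), (17, z, 13, x, 26, a), (17, z, 13, x, 30, u), (17, z, 13, x, 9, a), (18, s, 30, n, 26, u), (18, s, 30, n, 7, d), (18, u, 34, n, 26, u), (18, u, 34, n, 7, d)}.
Joining (T ⋈ Q) and R on A yields {(17, c, 39, x, 26, a, 15), (17, c, 39, x, 26, a, 23), (17, c, 39, x, 30, u, 18), (17, c, 39, x, 30, u, 33), (17, c, 39, x, 9, a, 8), (17, z, 13, x, 26, a, 15), (17, z, 13, x, 26, a, 23), (17, z, 13, x, 30, u, 18), (17, z, 13, x, 30, u, 33), (17, z, 13, x, 9, a, 8), (18, s, 30, n, 26, u, 15), (18, s, 30, n, 26, u, 23), (18, s, 30, n, 7, d, 25), (18, u, 34, n, 26, u, 15), (18, u, 34, n, 26, u, 23), (18, u, 34, n, 7, d, 25)}.
Apply σ_{A >= 9}; surviving tuples: {(17, c, 39, x, 26, a, 15), (17, c, 39, x, 26, a, 23), (17, c, 39, x, 30, u, 18), (17, c, 39, x, 30, u, 33), (17, c, 39, x, 9, a, 8), (17, z, 13, x, 26, a, 15), (17, z, 13, x, 26, a, 23), (17, z, 13, x, 30, u, 18), (17, z, 13, x, 30, u, 33), (17, z, 13, x, 9, a, 8), (18, s, 30, n, 26, u, 15), (18, s, 30, n, 26, u, 23), (18, u, 34, n, 26, u, 15), (18, u, 34, n, 26, u, 23)}
π_{A, B, G} gives {(26, c, 17), (26, s, 18), (26, u, 18), (26, z, 17), (30, c, 17), (30, z, 17), (9, c, 17), (9, z, 17)} (6 duplicate(s) eliminated).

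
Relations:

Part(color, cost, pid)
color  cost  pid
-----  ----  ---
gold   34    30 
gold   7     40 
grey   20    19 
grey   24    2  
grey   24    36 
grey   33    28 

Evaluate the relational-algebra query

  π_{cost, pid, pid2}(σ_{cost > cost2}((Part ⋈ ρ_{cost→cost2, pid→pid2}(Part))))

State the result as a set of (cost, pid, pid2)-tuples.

{(24, 2, 19), (24, 36, 19), (33, 28, 19), (33, 28, 2), (33, 28, 36), (34, 30, 40)}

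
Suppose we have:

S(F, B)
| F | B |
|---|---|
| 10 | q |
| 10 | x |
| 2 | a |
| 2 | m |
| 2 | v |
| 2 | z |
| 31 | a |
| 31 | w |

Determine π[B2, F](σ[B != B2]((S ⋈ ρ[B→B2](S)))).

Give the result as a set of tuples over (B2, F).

ρ[B→B2]: schema becomes (F, B2); tuples unchanged.
Joining S and ρ[B→B2](S) on F yields {(10, q, q), (10, q, x), (10, x, q), (10, x, x), (2, a, a), (2, a, m), (2, a, v), (2, a, z), (2, m, a), (2, m, m), (2, m, v), (2, m, z), (2, v, a), (2, v, m), (2, v, v), (2, v, z), (2, z, a), (2, z, m), (2, z, v), (2, z, z), (31, a, a), (31, a, w), (31, w, a), (31, w, w)}.
Apply σ_{B != B2}; surviving tuples: {(10, q, x), (10, x, q), (2, a, m), (2, a, v), (2, a, z), (2, m, a), (2, m, v), (2, m, z), (2, v, a), (2, v, m), (2, v, z), (2, z, a), (2, z, m), (2, z, v), (31, a, w), (31, w, a)}
π_{B2, F} gives {(a, 2), (a, 31), (m, 2), (q, 10), (v, 2), (w, 31), (x, 10), (z, 2)} (8 duplicate(s) eliminated).

{(a, 2), (a, 31), (m, 2), (q, 10), (v, 2), (w, 31), (x, 10), (z, 2)}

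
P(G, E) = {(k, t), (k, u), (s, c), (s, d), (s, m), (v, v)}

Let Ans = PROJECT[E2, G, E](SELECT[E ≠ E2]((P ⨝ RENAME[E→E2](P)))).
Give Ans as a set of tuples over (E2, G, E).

{(c, s, d), (c, s, m), (d, s, c), (d, s, m), (m, s, c), (m, s, d), (t, k, u), (u, k, t)}

ρ[E→E2]: schema becomes (G, E2); tuples unchanged.
P ⋈ RENAME[E→E2](P) (natural join on G): {(k, t, t), (k, t, u), (k, u, t), (k, u, u), (s, c, c), (s, c, d), (s, c, m), (s, d, c), (s, d, d), (s, d, m), (s, m, c), (s, m, d), (s, m, m), (v, v, v)}
Filtering on E ≠ E2 leaves {(k, t, u), (k, u, t), (s, c, d), (s, c, m), (s, d, c), (s, d, m), (s, m, c), (s, m, d)}.
π_{E2, G, E} gives {(c, s, d), (c, s, m), (d, s, c), (d, s, m), (m, s, c), (m, s, d), (t, k, u), (u, k, t)}.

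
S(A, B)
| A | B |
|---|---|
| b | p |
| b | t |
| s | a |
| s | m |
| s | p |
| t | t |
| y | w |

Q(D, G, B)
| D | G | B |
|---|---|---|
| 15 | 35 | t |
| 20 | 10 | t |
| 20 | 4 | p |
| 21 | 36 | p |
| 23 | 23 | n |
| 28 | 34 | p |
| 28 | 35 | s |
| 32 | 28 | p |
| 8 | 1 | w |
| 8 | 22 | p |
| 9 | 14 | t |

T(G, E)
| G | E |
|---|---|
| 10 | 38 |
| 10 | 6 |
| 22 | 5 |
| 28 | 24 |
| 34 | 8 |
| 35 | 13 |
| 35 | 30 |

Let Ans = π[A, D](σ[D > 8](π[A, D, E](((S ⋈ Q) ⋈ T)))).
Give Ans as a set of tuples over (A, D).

Joining S and Q on B yields {(b, p, 20, 4), (b, p, 21, 36), (b, p, 28, 34), (b, p, 32, 28), (b, p, 8, 22), (b, t, 15, 35), (b, t, 20, 10), (b, t, 9, 14), (s, p, 20, 4), (s, p, 21, 36), (s, p, 28, 34), (s, p, 32, 28), (s, p, 8, 22), (t, t, 15, 35), (t, t, 20, 10), (t, t, 9, 14), (y, w, 8, 1)}.
Joining (S ⋈ Q) and T on G yields {(b, p, 28, 34, 8), (b, p, 32, 28, 24), (b, p, 8, 22, 5), (b, t, 15, 35, 13), (b, t, 15, 35, 30), (b, t, 20, 10, 38), (b, t, 20, 10, 6), (s, p, 28, 34, 8), (s, p, 32, 28, 24), (s, p, 8, 22, 5), (t, t, 15, 35, 13), (t, t, 15, 35, 30), (t, t, 20, 10, 38), (t, t, 20, 10, 6)}.
π[A, D, E]: project onto (A, D, E) → {(b, 15, 13), (b, 15, 30), (b, 20, 38), (b, 20, 6), (b, 28, 8), (b, 32, 24), (b, 8, 5), (s, 28, 8), (s, 32, 24), (s, 8, 5), (t, 15, 13), (t, 15, 30), (t, 20, 38), (t, 20, 6)}
Filtering on D > 8 leaves {(b, 15, 13), (b, 15, 30), (b, 20, 38), (b, 20, 6), (b, 28, 8), (b, 32, 24), (s, 28, 8), (s, 32, 24), (t, 15, 13), (t, 15, 30), (t, 20, 38), (t, 20, 6)}.
π[A, D]: project onto (A, D) (4 duplicate(s) eliminated) → {(b, 15), (b, 20), (b, 28), (b, 32), (s, 28), (s, 32), (t, 15), (t, 20)}

{(b, 15), (b, 20), (b, 28), (b, 32), (s, 28), (s, 32), (t, 15), (t, 20)}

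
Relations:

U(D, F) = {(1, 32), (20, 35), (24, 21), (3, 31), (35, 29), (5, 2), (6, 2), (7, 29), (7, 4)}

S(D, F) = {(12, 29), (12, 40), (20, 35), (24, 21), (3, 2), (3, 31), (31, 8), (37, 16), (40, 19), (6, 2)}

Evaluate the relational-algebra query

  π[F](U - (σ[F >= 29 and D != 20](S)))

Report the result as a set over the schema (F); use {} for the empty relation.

Selection F >= 29 and D != 20: {(12, 29), (12, 40), (3, 31)}
Set difference of the two operands is {(1, 32), (20, 35), (24, 21), (35, 29), (5, 2), (6, 2), (7, 29), (7, 4)}.
Keep only column(s) F (2 duplicate(s) eliminated): {2, 21, 29, 32, 35, 4}

{2, 21, 29, 32, 35, 4}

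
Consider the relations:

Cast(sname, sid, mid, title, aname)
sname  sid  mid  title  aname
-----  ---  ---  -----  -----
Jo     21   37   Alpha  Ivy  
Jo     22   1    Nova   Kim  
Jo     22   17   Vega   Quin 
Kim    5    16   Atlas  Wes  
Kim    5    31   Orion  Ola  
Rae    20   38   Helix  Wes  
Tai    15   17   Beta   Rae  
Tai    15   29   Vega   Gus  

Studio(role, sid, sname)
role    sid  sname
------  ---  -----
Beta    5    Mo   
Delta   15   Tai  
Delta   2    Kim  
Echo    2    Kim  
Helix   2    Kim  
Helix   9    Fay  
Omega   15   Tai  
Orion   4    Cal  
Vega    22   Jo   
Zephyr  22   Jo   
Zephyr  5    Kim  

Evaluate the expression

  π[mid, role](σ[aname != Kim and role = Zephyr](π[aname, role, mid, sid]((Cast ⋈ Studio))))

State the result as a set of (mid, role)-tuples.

Joining Cast and Studio on sname, sid yields {(Jo, 22, 1, Nova, Kim, Vega), (Jo, 22, 1, Nova, Kim, Zephyr), (Jo, 22, 17, Vega, Quin, Vega), (Jo, 22, 17, Vega, Quin, Zephyr), (Kim, 5, 16, Atlas, Wes, Zephyr), (Kim, 5, 31, Orion, Ola, Zephyr), (Tai, 15, 17, Beta, Rae, Delta), (Tai, 15, 17, Beta, Rae, Omega), (Tai, 15, 29, Vega, Gus, Delta), (Tai, 15, 29, Vega, Gus, Omega)}.
Projecting to aname, role, mid, sid: {(Gus, Delta, 29, 15), (Gus, Omega, 29, 15), (Kim, Vega, 1, 22), (Kim, Zephyr, 1, 22), (Ola, Zephyr, 31, 5), (Quin, Vega, 17, 22), (Quin, Zephyr, 17, 22), (Rae, Delta, 17, 15), (Rae, Omega, 17, 15), (Wes, Zephyr, 16, 5)}
Selection aname != Kim and role = Zephyr: {(Ola, Zephyr, 31, 5), (Quin, Zephyr, 17, 22), (Wes, Zephyr, 16, 5)}
Projecting to mid, role: {(16, Zephyr), (17, Zephyr), (31, Zephyr)}

{(16, Zephyr), (17, Zephyr), (31, Zephyr)}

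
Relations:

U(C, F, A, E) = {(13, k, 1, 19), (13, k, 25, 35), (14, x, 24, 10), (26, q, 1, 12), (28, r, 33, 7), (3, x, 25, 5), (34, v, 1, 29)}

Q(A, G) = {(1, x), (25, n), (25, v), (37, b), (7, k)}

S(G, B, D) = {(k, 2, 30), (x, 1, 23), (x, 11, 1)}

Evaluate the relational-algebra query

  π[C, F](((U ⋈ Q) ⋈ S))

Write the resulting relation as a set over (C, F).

Joining U and Q on A yields {(13, k, 1, 19, x), (13, k, 25, 35, n), (13, k, 25, 35, v), (26, q, 1, 12, x), (3, x, 25, 5, n), (3, x, 25, 5, v), (34, v, 1, 29, x)}.
Joining (U ⋈ Q) and S on G yields {(13, k, 1, 19, x, 1, 23), (13, k, 1, 19, x, 11, 1), (26, q, 1, 12, x, 1, 23), (26, q, 1, 12, x, 11, 1), (34, v, 1, 29, x, 1, 23), (34, v, 1, 29, x, 11, 1)}.
Keep only column(s) C, F (3 duplicate(s) eliminated): {(13, k), (26, q), (34, v)}

{(13, k), (26, q), (34, v)}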